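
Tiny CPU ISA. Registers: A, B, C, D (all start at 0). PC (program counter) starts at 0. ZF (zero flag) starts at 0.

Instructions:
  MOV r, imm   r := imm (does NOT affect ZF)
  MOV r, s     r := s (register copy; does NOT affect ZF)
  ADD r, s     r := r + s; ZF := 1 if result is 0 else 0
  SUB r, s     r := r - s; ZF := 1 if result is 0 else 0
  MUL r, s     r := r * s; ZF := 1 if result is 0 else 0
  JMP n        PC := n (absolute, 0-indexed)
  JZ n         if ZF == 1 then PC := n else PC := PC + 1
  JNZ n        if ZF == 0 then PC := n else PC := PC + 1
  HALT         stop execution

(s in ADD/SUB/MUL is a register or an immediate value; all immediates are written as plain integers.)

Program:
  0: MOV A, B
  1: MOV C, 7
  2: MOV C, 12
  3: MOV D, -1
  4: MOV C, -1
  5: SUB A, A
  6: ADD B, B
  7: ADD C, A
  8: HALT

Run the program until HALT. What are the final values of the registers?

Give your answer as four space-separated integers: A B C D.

Step 1: PC=0 exec 'MOV A, B'. After: A=0 B=0 C=0 D=0 ZF=0 PC=1
Step 2: PC=1 exec 'MOV C, 7'. After: A=0 B=0 C=7 D=0 ZF=0 PC=2
Step 3: PC=2 exec 'MOV C, 12'. After: A=0 B=0 C=12 D=0 ZF=0 PC=3
Step 4: PC=3 exec 'MOV D, -1'. After: A=0 B=0 C=12 D=-1 ZF=0 PC=4
Step 5: PC=4 exec 'MOV C, -1'. After: A=0 B=0 C=-1 D=-1 ZF=0 PC=5
Step 6: PC=5 exec 'SUB A, A'. After: A=0 B=0 C=-1 D=-1 ZF=1 PC=6
Step 7: PC=6 exec 'ADD B, B'. After: A=0 B=0 C=-1 D=-1 ZF=1 PC=7
Step 8: PC=7 exec 'ADD C, A'. After: A=0 B=0 C=-1 D=-1 ZF=0 PC=8
Step 9: PC=8 exec 'HALT'. After: A=0 B=0 C=-1 D=-1 ZF=0 PC=8 HALTED

Answer: 0 0 -1 -1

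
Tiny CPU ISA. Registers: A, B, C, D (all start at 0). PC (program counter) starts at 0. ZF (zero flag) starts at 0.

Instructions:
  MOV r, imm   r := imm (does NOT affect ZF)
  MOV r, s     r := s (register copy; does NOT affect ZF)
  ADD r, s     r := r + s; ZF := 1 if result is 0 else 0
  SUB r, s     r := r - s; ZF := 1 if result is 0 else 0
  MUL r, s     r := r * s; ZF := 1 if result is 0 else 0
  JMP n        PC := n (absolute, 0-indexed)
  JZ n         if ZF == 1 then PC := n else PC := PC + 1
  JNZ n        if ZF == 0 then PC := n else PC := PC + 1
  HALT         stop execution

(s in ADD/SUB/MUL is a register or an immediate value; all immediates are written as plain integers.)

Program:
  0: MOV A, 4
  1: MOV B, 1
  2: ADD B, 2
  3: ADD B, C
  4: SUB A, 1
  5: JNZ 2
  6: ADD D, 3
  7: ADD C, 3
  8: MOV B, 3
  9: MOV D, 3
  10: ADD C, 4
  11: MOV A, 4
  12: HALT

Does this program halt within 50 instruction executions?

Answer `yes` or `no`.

Step 1: PC=0 exec 'MOV A, 4'. After: A=4 B=0 C=0 D=0 ZF=0 PC=1
Step 2: PC=1 exec 'MOV B, 1'. After: A=4 B=1 C=0 D=0 ZF=0 PC=2
Step 3: PC=2 exec 'ADD B, 2'. After: A=4 B=3 C=0 D=0 ZF=0 PC=3
Step 4: PC=3 exec 'ADD B, C'. After: A=4 B=3 C=0 D=0 ZF=0 PC=4
Step 5: PC=4 exec 'SUB A, 1'. After: A=3 B=3 C=0 D=0 ZF=0 PC=5
Step 6: PC=5 exec 'JNZ 2'. After: A=3 B=3 C=0 D=0 ZF=0 PC=2
Step 7: PC=2 exec 'ADD B, 2'. After: A=3 B=5 C=0 D=0 ZF=0 PC=3
Step 8: PC=3 exec 'ADD B, C'. After: A=3 B=5 C=0 D=0 ZF=0 PC=4
Step 9: PC=4 exec 'SUB A, 1'. After: A=2 B=5 C=0 D=0 ZF=0 PC=5
Step 10: PC=5 exec 'JNZ 2'. After: A=2 B=5 C=0 D=0 ZF=0 PC=2
Step 11: PC=2 exec 'ADD B, 2'. After: A=2 B=7 C=0 D=0 ZF=0 PC=3
Step 12: PC=3 exec 'ADD B, C'. After: A=2 B=7 C=0 D=0 ZF=0 PC=4
Step 13: PC=4 exec 'SUB A, 1'. After: A=1 B=7 C=0 D=0 ZF=0 PC=5
Step 14: PC=5 exec 'JNZ 2'. After: A=1 B=7 C=0 D=0 ZF=0 PC=2
Step 15: PC=2 exec 'ADD B, 2'. After: A=1 B=9 C=0 D=0 ZF=0 PC=3
Step 16: PC=3 exec 'ADD B, C'. After: A=1 B=9 C=0 D=0 ZF=0 PC=4
Step 17: PC=4 exec 'SUB A, 1'. After: A=0 B=9 C=0 D=0 ZF=1 PC=5
Step 18: PC=5 exec 'JNZ 2'. After: A=0 B=9 C=0 D=0 ZF=1 PC=6
Step 19: PC=6 exec 'ADD D, 3'. After: A=0 B=9 C=0 D=3 ZF=0 PC=7
Step 20: PC=7 exec 'ADD C, 3'. After: A=0 B=9 C=3 D=3 ZF=0 PC=8
Step 21: PC=8 exec 'MOV B, 3'. After: A=0 B=3 C=3 D=3 ZF=0 PC=9
Step 22: PC=9 exec 'MOV D, 3'. After: A=0 B=3 C=3 D=3 ZF=0 PC=10
Step 23: PC=10 exec 'ADD C, 4'. After: A=0 B=3 C=7 D=3 ZF=0 PC=11
Step 24: PC=11 exec 'MOV A, 4'. After: A=4 B=3 C=7 D=3 ZF=0 PC=12
Step 25: PC=12 exec 'HALT'. After: A=4 B=3 C=7 D=3 ZF=0 PC=12 HALTED

Answer: yes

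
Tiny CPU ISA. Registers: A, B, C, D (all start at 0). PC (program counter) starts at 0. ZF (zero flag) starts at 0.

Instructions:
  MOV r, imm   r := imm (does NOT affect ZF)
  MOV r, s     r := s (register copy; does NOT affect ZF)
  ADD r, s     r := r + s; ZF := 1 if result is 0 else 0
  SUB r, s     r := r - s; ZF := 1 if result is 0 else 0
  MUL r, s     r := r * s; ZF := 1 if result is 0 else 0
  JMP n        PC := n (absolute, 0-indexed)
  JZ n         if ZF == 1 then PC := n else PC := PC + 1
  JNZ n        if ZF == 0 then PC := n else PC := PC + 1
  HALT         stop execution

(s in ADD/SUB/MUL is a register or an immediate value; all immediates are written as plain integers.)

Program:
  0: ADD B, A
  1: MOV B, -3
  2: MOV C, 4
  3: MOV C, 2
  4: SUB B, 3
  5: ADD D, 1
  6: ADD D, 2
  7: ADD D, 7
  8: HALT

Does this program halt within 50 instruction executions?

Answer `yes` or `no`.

Step 1: PC=0 exec 'ADD B, A'. After: A=0 B=0 C=0 D=0 ZF=1 PC=1
Step 2: PC=1 exec 'MOV B, -3'. After: A=0 B=-3 C=0 D=0 ZF=1 PC=2
Step 3: PC=2 exec 'MOV C, 4'. After: A=0 B=-3 C=4 D=0 ZF=1 PC=3
Step 4: PC=3 exec 'MOV C, 2'. After: A=0 B=-3 C=2 D=0 ZF=1 PC=4
Step 5: PC=4 exec 'SUB B, 3'. After: A=0 B=-6 C=2 D=0 ZF=0 PC=5
Step 6: PC=5 exec 'ADD D, 1'. After: A=0 B=-6 C=2 D=1 ZF=0 PC=6
Step 7: PC=6 exec 'ADD D, 2'. After: A=0 B=-6 C=2 D=3 ZF=0 PC=7
Step 8: PC=7 exec 'ADD D, 7'. After: A=0 B=-6 C=2 D=10 ZF=0 PC=8
Step 9: PC=8 exec 'HALT'. After: A=0 B=-6 C=2 D=10 ZF=0 PC=8 HALTED

Answer: yes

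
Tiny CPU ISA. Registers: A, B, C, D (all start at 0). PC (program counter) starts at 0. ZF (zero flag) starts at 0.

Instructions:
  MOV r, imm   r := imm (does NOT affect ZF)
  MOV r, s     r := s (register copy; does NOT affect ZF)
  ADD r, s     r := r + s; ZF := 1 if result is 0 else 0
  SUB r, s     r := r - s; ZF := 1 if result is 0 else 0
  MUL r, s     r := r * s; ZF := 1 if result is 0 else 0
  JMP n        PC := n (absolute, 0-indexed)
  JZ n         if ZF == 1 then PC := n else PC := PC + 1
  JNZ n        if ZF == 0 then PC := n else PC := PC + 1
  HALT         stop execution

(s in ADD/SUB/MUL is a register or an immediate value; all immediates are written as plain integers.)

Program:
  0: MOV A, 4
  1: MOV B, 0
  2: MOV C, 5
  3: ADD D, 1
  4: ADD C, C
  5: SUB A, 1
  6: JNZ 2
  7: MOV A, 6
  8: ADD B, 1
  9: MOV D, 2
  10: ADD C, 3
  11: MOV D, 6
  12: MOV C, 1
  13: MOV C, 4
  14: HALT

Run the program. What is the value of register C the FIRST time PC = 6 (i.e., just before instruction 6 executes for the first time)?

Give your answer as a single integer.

Step 1: PC=0 exec 'MOV A, 4'. After: A=4 B=0 C=0 D=0 ZF=0 PC=1
Step 2: PC=1 exec 'MOV B, 0'. After: A=4 B=0 C=0 D=0 ZF=0 PC=2
Step 3: PC=2 exec 'MOV C, 5'. After: A=4 B=0 C=5 D=0 ZF=0 PC=3
Step 4: PC=3 exec 'ADD D, 1'. After: A=4 B=0 C=5 D=1 ZF=0 PC=4
Step 5: PC=4 exec 'ADD C, C'. After: A=4 B=0 C=10 D=1 ZF=0 PC=5
Step 6: PC=5 exec 'SUB A, 1'. After: A=3 B=0 C=10 D=1 ZF=0 PC=6
First time PC=6: C=10

10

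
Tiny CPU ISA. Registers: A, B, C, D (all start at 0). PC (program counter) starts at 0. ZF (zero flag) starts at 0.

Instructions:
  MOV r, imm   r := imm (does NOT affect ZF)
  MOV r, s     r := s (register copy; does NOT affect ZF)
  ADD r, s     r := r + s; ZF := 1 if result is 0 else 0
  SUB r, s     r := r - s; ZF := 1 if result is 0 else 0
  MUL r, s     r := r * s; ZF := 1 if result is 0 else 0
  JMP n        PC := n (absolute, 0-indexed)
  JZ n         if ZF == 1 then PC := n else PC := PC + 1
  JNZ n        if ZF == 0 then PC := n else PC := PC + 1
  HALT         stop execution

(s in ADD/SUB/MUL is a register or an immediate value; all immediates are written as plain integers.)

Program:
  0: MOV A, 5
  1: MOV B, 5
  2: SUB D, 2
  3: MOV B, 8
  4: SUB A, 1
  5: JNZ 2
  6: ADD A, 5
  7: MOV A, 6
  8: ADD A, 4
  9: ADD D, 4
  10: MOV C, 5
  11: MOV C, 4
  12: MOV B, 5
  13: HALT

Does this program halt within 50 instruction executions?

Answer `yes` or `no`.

Answer: yes

Derivation:
Step 1: PC=0 exec 'MOV A, 5'. After: A=5 B=0 C=0 D=0 ZF=0 PC=1
Step 2: PC=1 exec 'MOV B, 5'. After: A=5 B=5 C=0 D=0 ZF=0 PC=2
Step 3: PC=2 exec 'SUB D, 2'. After: A=5 B=5 C=0 D=-2 ZF=0 PC=3
Step 4: PC=3 exec 'MOV B, 8'. After: A=5 B=8 C=0 D=-2 ZF=0 PC=4
Step 5: PC=4 exec 'SUB A, 1'. After: A=4 B=8 C=0 D=-2 ZF=0 PC=5
Step 6: PC=5 exec 'JNZ 2'. After: A=4 B=8 C=0 D=-2 ZF=0 PC=2
Step 7: PC=2 exec 'SUB D, 2'. After: A=4 B=8 C=0 D=-4 ZF=0 PC=3
Step 8: PC=3 exec 'MOV B, 8'. After: A=4 B=8 C=0 D=-4 ZF=0 PC=4
Step 9: PC=4 exec 'SUB A, 1'. After: A=3 B=8 C=0 D=-4 ZF=0 PC=5
Step 10: PC=5 exec 'JNZ 2'. After: A=3 B=8 C=0 D=-4 ZF=0 PC=2
Step 11: PC=2 exec 'SUB D, 2'. After: A=3 B=8 C=0 D=-6 ZF=0 PC=3
Step 12: PC=3 exec 'MOV B, 8'. After: A=3 B=8 C=0 D=-6 ZF=0 PC=4
Step 13: PC=4 exec 'SUB A, 1'. After: A=2 B=8 C=0 D=-6 ZF=0 PC=5
Step 14: PC=5 exec 'JNZ 2'. After: A=2 B=8 C=0 D=-6 ZF=0 PC=2
Step 15: PC=2 exec 'SUB D, 2'. After: A=2 B=8 C=0 D=-8 ZF=0 PC=3
Step 16: PC=3 exec 'MOV B, 8'. After: A=2 B=8 C=0 D=-8 ZF=0 PC=4
Step 17: PC=4 exec 'SUB A, 1'. After: A=1 B=8 C=0 D=-8 ZF=0 PC=5
Step 18: PC=5 exec 'JNZ 2'. After: A=1 B=8 C=0 D=-8 ZF=0 PC=2
Step 19: PC=2 exec 'SUB D, 2'. After: A=1 B=8 C=0 D=-10 ZF=0 PC=3
Step 20: PC=3 exec 'MOV B, 8'. After: A=1 B=8 C=0 D=-10 ZF=0 PC=4
Step 21: PC=4 exec 'SUB A, 1'. After: A=0 B=8 C=0 D=-10 ZF=1 PC=5
Step 22: PC=5 exec 'JNZ 2'. After: A=0 B=8 C=0 D=-10 ZF=1 PC=6
Step 23: PC=6 exec 'ADD A, 5'. After: A=5 B=8 C=0 D=-10 ZF=0 PC=7
Step 24: PC=7 exec 'MOV A, 6'. After: A=6 B=8 C=0 D=-10 ZF=0 PC=8
Step 25: PC=8 exec 'ADD A, 4'. After: A=10 B=8 C=0 D=-10 ZF=0 PC=9
Step 26: PC=9 exec 'ADD D, 4'. After: A=10 B=8 C=0 D=-6 ZF=0 PC=10
Step 27: PC=10 exec 'MOV C, 5'. After: A=10 B=8 C=5 D=-6 ZF=0 PC=11
Step 28: PC=11 exec 'MOV C, 4'. After: A=10 B=8 C=4 D=-6 ZF=0 PC=12
Step 29: PC=12 exec 'MOV B, 5'. After: A=10 B=5 C=4 D=-6 ZF=0 PC=13
Step 30: PC=13 exec 'HALT'. After: A=10 B=5 C=4 D=-6 ZF=0 PC=13 HALTED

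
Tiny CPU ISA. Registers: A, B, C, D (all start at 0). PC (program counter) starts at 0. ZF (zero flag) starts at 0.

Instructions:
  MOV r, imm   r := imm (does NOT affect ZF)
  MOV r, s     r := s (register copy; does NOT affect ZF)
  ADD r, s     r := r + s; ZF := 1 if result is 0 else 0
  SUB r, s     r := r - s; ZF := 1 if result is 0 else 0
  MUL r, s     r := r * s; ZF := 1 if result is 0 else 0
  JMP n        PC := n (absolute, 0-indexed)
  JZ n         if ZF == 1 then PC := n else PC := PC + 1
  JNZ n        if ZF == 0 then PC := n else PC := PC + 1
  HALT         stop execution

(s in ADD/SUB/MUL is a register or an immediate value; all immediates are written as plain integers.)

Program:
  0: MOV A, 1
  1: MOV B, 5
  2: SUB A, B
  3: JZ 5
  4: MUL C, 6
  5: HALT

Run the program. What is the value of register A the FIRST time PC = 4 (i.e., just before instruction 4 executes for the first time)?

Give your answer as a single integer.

Step 1: PC=0 exec 'MOV A, 1'. After: A=1 B=0 C=0 D=0 ZF=0 PC=1
Step 2: PC=1 exec 'MOV B, 5'. After: A=1 B=5 C=0 D=0 ZF=0 PC=2
Step 3: PC=2 exec 'SUB A, B'. After: A=-4 B=5 C=0 D=0 ZF=0 PC=3
Step 4: PC=3 exec 'JZ 5'. After: A=-4 B=5 C=0 D=0 ZF=0 PC=4
First time PC=4: A=-4

-4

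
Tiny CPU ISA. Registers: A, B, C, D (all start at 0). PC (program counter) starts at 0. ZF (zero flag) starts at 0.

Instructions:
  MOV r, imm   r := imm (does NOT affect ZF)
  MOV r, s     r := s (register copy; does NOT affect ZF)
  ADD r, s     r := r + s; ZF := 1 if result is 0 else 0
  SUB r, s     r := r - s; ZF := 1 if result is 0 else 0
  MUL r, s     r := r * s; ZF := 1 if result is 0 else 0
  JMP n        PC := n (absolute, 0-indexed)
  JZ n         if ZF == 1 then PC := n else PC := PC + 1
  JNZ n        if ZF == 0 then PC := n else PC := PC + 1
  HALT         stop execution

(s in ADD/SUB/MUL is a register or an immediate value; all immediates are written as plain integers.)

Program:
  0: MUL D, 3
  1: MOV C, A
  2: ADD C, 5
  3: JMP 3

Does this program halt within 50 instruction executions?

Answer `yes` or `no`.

Step 1: PC=0 exec 'MUL D, 3'. After: A=0 B=0 C=0 D=0 ZF=1 PC=1
Step 2: PC=1 exec 'MOV C, A'. After: A=0 B=0 C=0 D=0 ZF=1 PC=2
Step 3: PC=2 exec 'ADD C, 5'. After: A=0 B=0 C=5 D=0 ZF=0 PC=3
Step 4: PC=3 exec 'JMP 3'. After: A=0 B=0 C=5 D=0 ZF=0 PC=3
State after step 4 equals state after step 3: the program is in a cycle of length 1 and will never halt.

Answer: no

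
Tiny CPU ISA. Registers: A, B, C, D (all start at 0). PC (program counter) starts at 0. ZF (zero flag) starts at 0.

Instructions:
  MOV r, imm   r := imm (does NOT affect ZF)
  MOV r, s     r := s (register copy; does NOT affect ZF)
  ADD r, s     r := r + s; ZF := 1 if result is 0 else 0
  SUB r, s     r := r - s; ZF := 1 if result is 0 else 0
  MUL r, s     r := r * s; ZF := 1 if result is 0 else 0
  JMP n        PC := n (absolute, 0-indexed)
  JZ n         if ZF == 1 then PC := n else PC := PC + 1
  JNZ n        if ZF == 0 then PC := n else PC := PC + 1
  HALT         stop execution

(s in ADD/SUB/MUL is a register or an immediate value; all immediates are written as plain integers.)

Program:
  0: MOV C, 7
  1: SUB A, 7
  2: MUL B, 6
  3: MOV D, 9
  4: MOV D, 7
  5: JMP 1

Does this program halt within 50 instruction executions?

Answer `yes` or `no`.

Step 1: PC=0 exec 'MOV C, 7'. After: A=0 B=0 C=7 D=0 ZF=0 PC=1
Step 2: PC=1 exec 'SUB A, 7'. After: A=-7 B=0 C=7 D=0 ZF=0 PC=2
Step 3: PC=2 exec 'MUL B, 6'. After: A=-7 B=0 C=7 D=0 ZF=1 PC=3
Step 4: PC=3 exec 'MOV D, 9'. After: A=-7 B=0 C=7 D=9 ZF=1 PC=4
Step 5: PC=4 exec 'MOV D, 7'. After: A=-7 B=0 C=7 D=7 ZF=1 PC=5
Step 6: PC=5 exec 'JMP 1'. After: A=-7 B=0 C=7 D=7 ZF=1 PC=1
Step 7: PC=1 exec 'SUB A, 7'. After: A=-14 B=0 C=7 D=7 ZF=0 PC=2
Step 8: PC=2 exec 'MUL B, 6'. After: A=-14 B=0 C=7 D=7 ZF=1 PC=3
Step 9: PC=3 exec 'MOV D, 9'. After: A=-14 B=0 C=7 D=9 ZF=1 PC=4
Step 10: PC=4 exec 'MOV D, 7'. After: A=-14 B=0 C=7 D=7 ZF=1 PC=5
Step 11: PC=5 exec 'JMP 1'. After: A=-14 B=0 C=7 D=7 ZF=1 PC=1
Step 12: PC=1 exec 'SUB A, 7'. After: A=-21 B=0 C=7 D=7 ZF=0 PC=2
Step 13: PC=2 exec 'MUL B, 6'. After: A=-21 B=0 C=7 D=7 ZF=1 PC=3
Step 14: PC=3 exec 'MOV D, 9'. After: A=-21 B=0 C=7 D=9 ZF=1 PC=4
Step 15: PC=4 exec 'MOV D, 7'. After: A=-21 B=0 C=7 D=7 ZF=1 PC=5
After 50 steps: not halted. PC revisits the same instructions with no path to HALT; will never halt.

Answer: no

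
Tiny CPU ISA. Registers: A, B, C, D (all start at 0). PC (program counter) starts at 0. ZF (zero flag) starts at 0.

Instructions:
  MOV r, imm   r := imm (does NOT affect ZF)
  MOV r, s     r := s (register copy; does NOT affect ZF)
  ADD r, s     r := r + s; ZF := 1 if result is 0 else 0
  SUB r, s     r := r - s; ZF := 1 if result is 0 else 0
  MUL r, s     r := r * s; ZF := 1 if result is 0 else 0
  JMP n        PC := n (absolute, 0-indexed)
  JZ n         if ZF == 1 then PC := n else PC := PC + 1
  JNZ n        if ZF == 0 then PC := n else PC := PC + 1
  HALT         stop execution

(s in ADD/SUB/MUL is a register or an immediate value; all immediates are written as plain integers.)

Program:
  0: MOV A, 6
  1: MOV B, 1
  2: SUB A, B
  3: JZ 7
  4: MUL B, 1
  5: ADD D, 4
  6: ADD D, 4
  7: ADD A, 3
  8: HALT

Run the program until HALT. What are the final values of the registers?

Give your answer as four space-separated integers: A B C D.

Step 1: PC=0 exec 'MOV A, 6'. After: A=6 B=0 C=0 D=0 ZF=0 PC=1
Step 2: PC=1 exec 'MOV B, 1'. After: A=6 B=1 C=0 D=0 ZF=0 PC=2
Step 3: PC=2 exec 'SUB A, B'. After: A=5 B=1 C=0 D=0 ZF=0 PC=3
Step 4: PC=3 exec 'JZ 7'. After: A=5 B=1 C=0 D=0 ZF=0 PC=4
Step 5: PC=4 exec 'MUL B, 1'. After: A=5 B=1 C=0 D=0 ZF=0 PC=5
Step 6: PC=5 exec 'ADD D, 4'. After: A=5 B=1 C=0 D=4 ZF=0 PC=6
Step 7: PC=6 exec 'ADD D, 4'. After: A=5 B=1 C=0 D=8 ZF=0 PC=7
Step 8: PC=7 exec 'ADD A, 3'. After: A=8 B=1 C=0 D=8 ZF=0 PC=8
Step 9: PC=8 exec 'HALT'. After: A=8 B=1 C=0 D=8 ZF=0 PC=8 HALTED

Answer: 8 1 0 8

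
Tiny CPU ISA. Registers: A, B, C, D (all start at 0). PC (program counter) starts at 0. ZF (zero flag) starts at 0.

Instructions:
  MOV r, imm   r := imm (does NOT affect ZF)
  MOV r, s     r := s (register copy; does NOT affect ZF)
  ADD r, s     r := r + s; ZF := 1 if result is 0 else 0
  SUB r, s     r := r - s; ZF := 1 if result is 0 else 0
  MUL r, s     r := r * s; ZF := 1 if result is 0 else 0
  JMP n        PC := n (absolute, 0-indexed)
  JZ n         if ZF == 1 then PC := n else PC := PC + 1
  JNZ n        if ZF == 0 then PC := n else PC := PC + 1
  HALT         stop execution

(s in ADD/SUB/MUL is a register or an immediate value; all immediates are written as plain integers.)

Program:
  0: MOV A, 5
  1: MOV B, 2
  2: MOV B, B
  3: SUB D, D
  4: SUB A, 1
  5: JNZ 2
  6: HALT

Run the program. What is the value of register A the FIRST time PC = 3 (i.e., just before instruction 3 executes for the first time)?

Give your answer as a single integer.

Step 1: PC=0 exec 'MOV A, 5'. After: A=5 B=0 C=0 D=0 ZF=0 PC=1
Step 2: PC=1 exec 'MOV B, 2'. After: A=5 B=2 C=0 D=0 ZF=0 PC=2
Step 3: PC=2 exec 'MOV B, B'. After: A=5 B=2 C=0 D=0 ZF=0 PC=3
First time PC=3: A=5

5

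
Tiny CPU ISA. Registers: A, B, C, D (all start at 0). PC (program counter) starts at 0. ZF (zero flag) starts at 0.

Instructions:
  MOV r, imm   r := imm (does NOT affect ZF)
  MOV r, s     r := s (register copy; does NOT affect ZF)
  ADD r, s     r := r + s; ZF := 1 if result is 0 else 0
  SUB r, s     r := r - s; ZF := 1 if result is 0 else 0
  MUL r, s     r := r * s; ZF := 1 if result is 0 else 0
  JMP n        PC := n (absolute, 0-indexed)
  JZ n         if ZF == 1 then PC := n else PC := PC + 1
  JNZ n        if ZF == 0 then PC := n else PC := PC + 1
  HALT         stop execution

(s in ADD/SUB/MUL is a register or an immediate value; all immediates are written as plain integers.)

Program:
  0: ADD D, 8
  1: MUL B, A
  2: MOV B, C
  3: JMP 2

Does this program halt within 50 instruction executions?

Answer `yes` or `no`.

Step 1: PC=0 exec 'ADD D, 8'. After: A=0 B=0 C=0 D=8 ZF=0 PC=1
Step 2: PC=1 exec 'MUL B, A'. After: A=0 B=0 C=0 D=8 ZF=1 PC=2
Step 3: PC=2 exec 'MOV B, C'. After: A=0 B=0 C=0 D=8 ZF=1 PC=3
Step 4: PC=3 exec 'JMP 2'. After: A=0 B=0 C=0 D=8 ZF=1 PC=2
State after step 4 equals state after step 2: the program is in a cycle of length 2 and will never halt.

Answer: no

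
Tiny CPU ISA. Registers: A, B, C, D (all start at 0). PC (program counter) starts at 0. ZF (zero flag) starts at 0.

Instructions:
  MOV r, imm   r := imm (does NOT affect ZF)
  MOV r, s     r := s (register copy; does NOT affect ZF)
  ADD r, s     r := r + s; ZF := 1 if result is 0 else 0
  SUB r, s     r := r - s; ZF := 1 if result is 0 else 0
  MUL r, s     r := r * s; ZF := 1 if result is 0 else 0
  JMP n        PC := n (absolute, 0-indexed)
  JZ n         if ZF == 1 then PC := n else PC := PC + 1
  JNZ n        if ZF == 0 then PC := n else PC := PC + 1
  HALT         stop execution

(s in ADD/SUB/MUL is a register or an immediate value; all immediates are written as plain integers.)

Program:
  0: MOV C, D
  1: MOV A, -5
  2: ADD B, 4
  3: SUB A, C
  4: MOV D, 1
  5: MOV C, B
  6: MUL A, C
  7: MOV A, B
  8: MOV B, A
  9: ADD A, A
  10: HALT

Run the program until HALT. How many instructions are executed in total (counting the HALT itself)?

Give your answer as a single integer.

Answer: 11

Derivation:
Step 1: PC=0 exec 'MOV C, D'. After: A=0 B=0 C=0 D=0 ZF=0 PC=1
Step 2: PC=1 exec 'MOV A, -5'. After: A=-5 B=0 C=0 D=0 ZF=0 PC=2
Step 3: PC=2 exec 'ADD B, 4'. After: A=-5 B=4 C=0 D=0 ZF=0 PC=3
Step 4: PC=3 exec 'SUB A, C'. After: A=-5 B=4 C=0 D=0 ZF=0 PC=4
Step 5: PC=4 exec 'MOV D, 1'. After: A=-5 B=4 C=0 D=1 ZF=0 PC=5
Step 6: PC=5 exec 'MOV C, B'. After: A=-5 B=4 C=4 D=1 ZF=0 PC=6
Step 7: PC=6 exec 'MUL A, C'. After: A=-20 B=4 C=4 D=1 ZF=0 PC=7
Step 8: PC=7 exec 'MOV A, B'. After: A=4 B=4 C=4 D=1 ZF=0 PC=8
Step 9: PC=8 exec 'MOV B, A'. After: A=4 B=4 C=4 D=1 ZF=0 PC=9
Step 10: PC=9 exec 'ADD A, A'. After: A=8 B=4 C=4 D=1 ZF=0 PC=10
Step 11: PC=10 exec 'HALT'. After: A=8 B=4 C=4 D=1 ZF=0 PC=10 HALTED
Total instructions executed: 11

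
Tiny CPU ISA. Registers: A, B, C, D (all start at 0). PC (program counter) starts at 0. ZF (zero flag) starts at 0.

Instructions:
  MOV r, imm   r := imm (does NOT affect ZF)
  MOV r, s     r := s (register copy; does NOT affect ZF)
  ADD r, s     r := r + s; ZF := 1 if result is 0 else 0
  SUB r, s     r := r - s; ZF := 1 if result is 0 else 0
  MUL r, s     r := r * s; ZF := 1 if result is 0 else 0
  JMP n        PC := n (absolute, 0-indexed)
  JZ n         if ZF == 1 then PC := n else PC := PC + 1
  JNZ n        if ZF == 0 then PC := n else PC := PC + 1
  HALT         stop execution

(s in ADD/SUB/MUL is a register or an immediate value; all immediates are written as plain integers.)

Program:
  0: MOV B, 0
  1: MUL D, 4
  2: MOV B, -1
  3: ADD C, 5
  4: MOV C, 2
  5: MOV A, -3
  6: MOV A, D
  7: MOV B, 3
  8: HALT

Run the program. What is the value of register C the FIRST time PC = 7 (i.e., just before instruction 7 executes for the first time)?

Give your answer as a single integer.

Step 1: PC=0 exec 'MOV B, 0'. After: A=0 B=0 C=0 D=0 ZF=0 PC=1
Step 2: PC=1 exec 'MUL D, 4'. After: A=0 B=0 C=0 D=0 ZF=1 PC=2
Step 3: PC=2 exec 'MOV B, -1'. After: A=0 B=-1 C=0 D=0 ZF=1 PC=3
Step 4: PC=3 exec 'ADD C, 5'. After: A=0 B=-1 C=5 D=0 ZF=0 PC=4
Step 5: PC=4 exec 'MOV C, 2'. After: A=0 B=-1 C=2 D=0 ZF=0 PC=5
Step 6: PC=5 exec 'MOV A, -3'. After: A=-3 B=-1 C=2 D=0 ZF=0 PC=6
Step 7: PC=6 exec 'MOV A, D'. After: A=0 B=-1 C=2 D=0 ZF=0 PC=7
First time PC=7: C=2

2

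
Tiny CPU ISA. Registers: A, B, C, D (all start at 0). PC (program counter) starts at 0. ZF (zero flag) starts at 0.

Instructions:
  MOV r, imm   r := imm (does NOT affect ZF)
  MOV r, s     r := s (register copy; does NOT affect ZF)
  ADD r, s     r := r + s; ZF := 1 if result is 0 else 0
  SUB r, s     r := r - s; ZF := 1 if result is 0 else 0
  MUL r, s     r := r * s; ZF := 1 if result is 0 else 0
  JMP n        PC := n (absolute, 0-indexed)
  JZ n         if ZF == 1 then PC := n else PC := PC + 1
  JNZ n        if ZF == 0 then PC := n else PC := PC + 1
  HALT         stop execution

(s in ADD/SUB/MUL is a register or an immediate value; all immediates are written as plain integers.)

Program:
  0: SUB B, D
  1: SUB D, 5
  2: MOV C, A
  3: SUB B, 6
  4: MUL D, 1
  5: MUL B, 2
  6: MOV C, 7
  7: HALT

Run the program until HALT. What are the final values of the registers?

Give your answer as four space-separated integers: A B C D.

Step 1: PC=0 exec 'SUB B, D'. After: A=0 B=0 C=0 D=0 ZF=1 PC=1
Step 2: PC=1 exec 'SUB D, 5'. After: A=0 B=0 C=0 D=-5 ZF=0 PC=2
Step 3: PC=2 exec 'MOV C, A'. After: A=0 B=0 C=0 D=-5 ZF=0 PC=3
Step 4: PC=3 exec 'SUB B, 6'. After: A=0 B=-6 C=0 D=-5 ZF=0 PC=4
Step 5: PC=4 exec 'MUL D, 1'. After: A=0 B=-6 C=0 D=-5 ZF=0 PC=5
Step 6: PC=5 exec 'MUL B, 2'. After: A=0 B=-12 C=0 D=-5 ZF=0 PC=6
Step 7: PC=6 exec 'MOV C, 7'. After: A=0 B=-12 C=7 D=-5 ZF=0 PC=7
Step 8: PC=7 exec 'HALT'. After: A=0 B=-12 C=7 D=-5 ZF=0 PC=7 HALTED

Answer: 0 -12 7 -5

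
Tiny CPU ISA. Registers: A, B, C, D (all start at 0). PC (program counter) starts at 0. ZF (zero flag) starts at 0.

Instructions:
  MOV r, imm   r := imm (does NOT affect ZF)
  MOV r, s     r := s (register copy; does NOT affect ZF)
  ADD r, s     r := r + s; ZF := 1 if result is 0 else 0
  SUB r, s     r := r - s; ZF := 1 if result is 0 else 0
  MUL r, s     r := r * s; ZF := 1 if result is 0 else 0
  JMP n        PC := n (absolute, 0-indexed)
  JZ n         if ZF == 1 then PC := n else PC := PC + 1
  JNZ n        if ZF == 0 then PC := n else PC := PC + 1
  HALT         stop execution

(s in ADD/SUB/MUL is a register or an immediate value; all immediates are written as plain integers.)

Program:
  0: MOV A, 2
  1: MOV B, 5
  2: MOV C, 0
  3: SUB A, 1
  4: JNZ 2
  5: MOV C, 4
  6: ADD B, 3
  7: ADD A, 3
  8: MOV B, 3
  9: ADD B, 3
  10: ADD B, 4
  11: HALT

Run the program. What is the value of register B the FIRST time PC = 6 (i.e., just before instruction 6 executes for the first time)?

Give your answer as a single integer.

Step 1: PC=0 exec 'MOV A, 2'. After: A=2 B=0 C=0 D=0 ZF=0 PC=1
Step 2: PC=1 exec 'MOV B, 5'. After: A=2 B=5 C=0 D=0 ZF=0 PC=2
Step 3: PC=2 exec 'MOV C, 0'. After: A=2 B=5 C=0 D=0 ZF=0 PC=3
Step 4: PC=3 exec 'SUB A, 1'. After: A=1 B=5 C=0 D=0 ZF=0 PC=4
Step 5: PC=4 exec 'JNZ 2'. After: A=1 B=5 C=0 D=0 ZF=0 PC=2
Step 6: PC=2 exec 'MOV C, 0'. After: A=1 B=5 C=0 D=0 ZF=0 PC=3
Step 7: PC=3 exec 'SUB A, 1'. After: A=0 B=5 C=0 D=0 ZF=1 PC=4
Step 8: PC=4 exec 'JNZ 2'. After: A=0 B=5 C=0 D=0 ZF=1 PC=5
Step 9: PC=5 exec 'MOV C, 4'. After: A=0 B=5 C=4 D=0 ZF=1 PC=6
First time PC=6: B=5

5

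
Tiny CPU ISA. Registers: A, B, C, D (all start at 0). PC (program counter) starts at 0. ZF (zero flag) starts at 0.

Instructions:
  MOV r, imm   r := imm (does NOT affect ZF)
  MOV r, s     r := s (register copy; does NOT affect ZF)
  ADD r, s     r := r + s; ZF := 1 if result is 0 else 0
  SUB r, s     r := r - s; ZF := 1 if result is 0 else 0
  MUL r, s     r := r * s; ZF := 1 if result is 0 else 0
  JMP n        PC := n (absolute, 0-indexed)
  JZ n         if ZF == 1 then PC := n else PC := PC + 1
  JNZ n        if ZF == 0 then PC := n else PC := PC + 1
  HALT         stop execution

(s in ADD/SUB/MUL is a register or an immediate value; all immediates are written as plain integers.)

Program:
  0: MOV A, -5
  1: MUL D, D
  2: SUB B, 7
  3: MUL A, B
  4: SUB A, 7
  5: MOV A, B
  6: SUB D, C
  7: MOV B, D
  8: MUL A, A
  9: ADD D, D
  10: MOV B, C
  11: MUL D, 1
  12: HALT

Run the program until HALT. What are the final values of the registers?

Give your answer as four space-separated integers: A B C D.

Step 1: PC=0 exec 'MOV A, -5'. After: A=-5 B=0 C=0 D=0 ZF=0 PC=1
Step 2: PC=1 exec 'MUL D, D'. After: A=-5 B=0 C=0 D=0 ZF=1 PC=2
Step 3: PC=2 exec 'SUB B, 7'. After: A=-5 B=-7 C=0 D=0 ZF=0 PC=3
Step 4: PC=3 exec 'MUL A, B'. After: A=35 B=-7 C=0 D=0 ZF=0 PC=4
Step 5: PC=4 exec 'SUB A, 7'. After: A=28 B=-7 C=0 D=0 ZF=0 PC=5
Step 6: PC=5 exec 'MOV A, B'. After: A=-7 B=-7 C=0 D=0 ZF=0 PC=6
Step 7: PC=6 exec 'SUB D, C'. After: A=-7 B=-7 C=0 D=0 ZF=1 PC=7
Step 8: PC=7 exec 'MOV B, D'. After: A=-7 B=0 C=0 D=0 ZF=1 PC=8
Step 9: PC=8 exec 'MUL A, A'. After: A=49 B=0 C=0 D=0 ZF=0 PC=9
Step 10: PC=9 exec 'ADD D, D'. After: A=49 B=0 C=0 D=0 ZF=1 PC=10
Step 11: PC=10 exec 'MOV B, C'. After: A=49 B=0 C=0 D=0 ZF=1 PC=11
Step 12: PC=11 exec 'MUL D, 1'. After: A=49 B=0 C=0 D=0 ZF=1 PC=12
Step 13: PC=12 exec 'HALT'. After: A=49 B=0 C=0 D=0 ZF=1 PC=12 HALTED

Answer: 49 0 0 0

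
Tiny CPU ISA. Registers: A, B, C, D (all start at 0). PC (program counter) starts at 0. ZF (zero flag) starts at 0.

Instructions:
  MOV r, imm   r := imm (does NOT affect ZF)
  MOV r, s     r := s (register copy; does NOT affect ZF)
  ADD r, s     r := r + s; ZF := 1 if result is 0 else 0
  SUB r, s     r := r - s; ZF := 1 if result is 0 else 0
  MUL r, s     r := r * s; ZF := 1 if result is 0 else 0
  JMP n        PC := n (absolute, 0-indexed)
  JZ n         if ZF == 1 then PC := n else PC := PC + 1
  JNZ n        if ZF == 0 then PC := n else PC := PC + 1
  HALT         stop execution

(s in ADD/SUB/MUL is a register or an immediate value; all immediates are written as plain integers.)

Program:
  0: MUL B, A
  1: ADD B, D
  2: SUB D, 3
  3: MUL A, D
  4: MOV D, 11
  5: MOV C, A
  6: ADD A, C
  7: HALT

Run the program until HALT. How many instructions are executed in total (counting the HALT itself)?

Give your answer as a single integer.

Answer: 8

Derivation:
Step 1: PC=0 exec 'MUL B, A'. After: A=0 B=0 C=0 D=0 ZF=1 PC=1
Step 2: PC=1 exec 'ADD B, D'. After: A=0 B=0 C=0 D=0 ZF=1 PC=2
Step 3: PC=2 exec 'SUB D, 3'. After: A=0 B=0 C=0 D=-3 ZF=0 PC=3
Step 4: PC=3 exec 'MUL A, D'. After: A=0 B=0 C=0 D=-3 ZF=1 PC=4
Step 5: PC=4 exec 'MOV D, 11'. After: A=0 B=0 C=0 D=11 ZF=1 PC=5
Step 6: PC=5 exec 'MOV C, A'. After: A=0 B=0 C=0 D=11 ZF=1 PC=6
Step 7: PC=6 exec 'ADD A, C'. After: A=0 B=0 C=0 D=11 ZF=1 PC=7
Step 8: PC=7 exec 'HALT'. After: A=0 B=0 C=0 D=11 ZF=1 PC=7 HALTED
Total instructions executed: 8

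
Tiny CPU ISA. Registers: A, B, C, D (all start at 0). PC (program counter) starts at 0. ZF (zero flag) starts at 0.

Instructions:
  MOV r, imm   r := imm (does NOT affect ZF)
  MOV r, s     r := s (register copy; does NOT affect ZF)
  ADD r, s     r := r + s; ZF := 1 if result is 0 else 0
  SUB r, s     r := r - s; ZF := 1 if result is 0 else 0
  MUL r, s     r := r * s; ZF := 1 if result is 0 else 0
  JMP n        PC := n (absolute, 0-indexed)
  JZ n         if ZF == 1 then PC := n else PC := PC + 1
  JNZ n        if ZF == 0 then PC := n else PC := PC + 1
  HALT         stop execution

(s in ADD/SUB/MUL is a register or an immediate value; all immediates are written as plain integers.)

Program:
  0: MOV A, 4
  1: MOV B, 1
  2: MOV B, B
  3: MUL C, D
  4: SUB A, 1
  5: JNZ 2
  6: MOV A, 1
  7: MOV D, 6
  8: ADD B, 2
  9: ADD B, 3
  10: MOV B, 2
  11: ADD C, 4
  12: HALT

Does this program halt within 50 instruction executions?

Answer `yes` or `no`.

Step 1: PC=0 exec 'MOV A, 4'. After: A=4 B=0 C=0 D=0 ZF=0 PC=1
Step 2: PC=1 exec 'MOV B, 1'. After: A=4 B=1 C=0 D=0 ZF=0 PC=2
Step 3: PC=2 exec 'MOV B, B'. After: A=4 B=1 C=0 D=0 ZF=0 PC=3
Step 4: PC=3 exec 'MUL C, D'. After: A=4 B=1 C=0 D=0 ZF=1 PC=4
Step 5: PC=4 exec 'SUB A, 1'. After: A=3 B=1 C=0 D=0 ZF=0 PC=5
Step 6: PC=5 exec 'JNZ 2'. After: A=3 B=1 C=0 D=0 ZF=0 PC=2
Step 7: PC=2 exec 'MOV B, B'. After: A=3 B=1 C=0 D=0 ZF=0 PC=3
Step 8: PC=3 exec 'MUL C, D'. After: A=3 B=1 C=0 D=0 ZF=1 PC=4
Step 9: PC=4 exec 'SUB A, 1'. After: A=2 B=1 C=0 D=0 ZF=0 PC=5
Step 10: PC=5 exec 'JNZ 2'. After: A=2 B=1 C=0 D=0 ZF=0 PC=2
Step 11: PC=2 exec 'MOV B, B'. After: A=2 B=1 C=0 D=0 ZF=0 PC=3
Step 12: PC=3 exec 'MUL C, D'. After: A=2 B=1 C=0 D=0 ZF=1 PC=4
Step 13: PC=4 exec 'SUB A, 1'. After: A=1 B=1 C=0 D=0 ZF=0 PC=5
Step 14: PC=5 exec 'JNZ 2'. After: A=1 B=1 C=0 D=0 ZF=0 PC=2
Step 15: PC=2 exec 'MOV B, B'. After: A=1 B=1 C=0 D=0 ZF=0 PC=3
Step 16: PC=3 exec 'MUL C, D'. After: A=1 B=1 C=0 D=0 ZF=1 PC=4
Step 17: PC=4 exec 'SUB A, 1'. After: A=0 B=1 C=0 D=0 ZF=1 PC=5
Step 18: PC=5 exec 'JNZ 2'. After: A=0 B=1 C=0 D=0 ZF=1 PC=6
Step 19: PC=6 exec 'MOV A, 1'. After: A=1 B=1 C=0 D=0 ZF=1 PC=7
Step 20: PC=7 exec 'MOV D, 6'. After: A=1 B=1 C=0 D=6 ZF=1 PC=8
Step 21: PC=8 exec 'ADD B, 2'. After: A=1 B=3 C=0 D=6 ZF=0 PC=9
Step 22: PC=9 exec 'ADD B, 3'. After: A=1 B=6 C=0 D=6 ZF=0 PC=10
Step 23: PC=10 exec 'MOV B, 2'. After: A=1 B=2 C=0 D=6 ZF=0 PC=11
Step 24: PC=11 exec 'ADD C, 4'. After: A=1 B=2 C=4 D=6 ZF=0 PC=12
Step 25: PC=12 exec 'HALT'. After: A=1 B=2 C=4 D=6 ZF=0 PC=12 HALTED

Answer: yes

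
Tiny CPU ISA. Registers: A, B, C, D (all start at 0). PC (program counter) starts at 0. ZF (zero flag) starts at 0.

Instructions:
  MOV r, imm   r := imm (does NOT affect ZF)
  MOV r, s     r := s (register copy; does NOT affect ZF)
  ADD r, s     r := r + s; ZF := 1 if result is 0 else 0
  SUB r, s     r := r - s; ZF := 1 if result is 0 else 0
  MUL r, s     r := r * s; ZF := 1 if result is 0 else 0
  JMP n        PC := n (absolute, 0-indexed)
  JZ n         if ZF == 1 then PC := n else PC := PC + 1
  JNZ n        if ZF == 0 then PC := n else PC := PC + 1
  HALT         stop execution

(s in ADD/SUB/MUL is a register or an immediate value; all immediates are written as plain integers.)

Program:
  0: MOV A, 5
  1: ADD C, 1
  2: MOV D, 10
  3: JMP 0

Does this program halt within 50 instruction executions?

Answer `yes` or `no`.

Step 1: PC=0 exec 'MOV A, 5'. After: A=5 B=0 C=0 D=0 ZF=0 PC=1
Step 2: PC=1 exec 'ADD C, 1'. After: A=5 B=0 C=1 D=0 ZF=0 PC=2
Step 3: PC=2 exec 'MOV D, 10'. After: A=5 B=0 C=1 D=10 ZF=0 PC=3
Step 4: PC=3 exec 'JMP 0'. After: A=5 B=0 C=1 D=10 ZF=0 PC=0
Step 5: PC=0 exec 'MOV A, 5'. After: A=5 B=0 C=1 D=10 ZF=0 PC=1
Step 6: PC=1 exec 'ADD C, 1'. After: A=5 B=0 C=2 D=10 ZF=0 PC=2
Step 7: PC=2 exec 'MOV D, 10'. After: A=5 B=0 C=2 D=10 ZF=0 PC=3
Step 8: PC=3 exec 'JMP 0'. After: A=5 B=0 C=2 D=10 ZF=0 PC=0
Step 9: PC=0 exec 'MOV A, 5'. After: A=5 B=0 C=2 D=10 ZF=0 PC=1
Step 10: PC=1 exec 'ADD C, 1'. After: A=5 B=0 C=3 D=10 ZF=0 PC=2
Step 11: PC=2 exec 'MOV D, 10'. After: A=5 B=0 C=3 D=10 ZF=0 PC=3
Step 12: PC=3 exec 'JMP 0'. After: A=5 B=0 C=3 D=10 ZF=0 PC=0
Step 13: PC=0 exec 'MOV A, 5'. After: A=5 B=0 C=3 D=10 ZF=0 PC=1
Step 14: PC=1 exec 'ADD C, 1'. After: A=5 B=0 C=4 D=10 ZF=0 PC=2
Step 15: PC=2 exec 'MOV D, 10'. After: A=5 B=0 C=4 D=10 ZF=0 PC=3
After 50 steps: not halted. PC revisits the same instructions with no path to HALT; will never halt.

Answer: no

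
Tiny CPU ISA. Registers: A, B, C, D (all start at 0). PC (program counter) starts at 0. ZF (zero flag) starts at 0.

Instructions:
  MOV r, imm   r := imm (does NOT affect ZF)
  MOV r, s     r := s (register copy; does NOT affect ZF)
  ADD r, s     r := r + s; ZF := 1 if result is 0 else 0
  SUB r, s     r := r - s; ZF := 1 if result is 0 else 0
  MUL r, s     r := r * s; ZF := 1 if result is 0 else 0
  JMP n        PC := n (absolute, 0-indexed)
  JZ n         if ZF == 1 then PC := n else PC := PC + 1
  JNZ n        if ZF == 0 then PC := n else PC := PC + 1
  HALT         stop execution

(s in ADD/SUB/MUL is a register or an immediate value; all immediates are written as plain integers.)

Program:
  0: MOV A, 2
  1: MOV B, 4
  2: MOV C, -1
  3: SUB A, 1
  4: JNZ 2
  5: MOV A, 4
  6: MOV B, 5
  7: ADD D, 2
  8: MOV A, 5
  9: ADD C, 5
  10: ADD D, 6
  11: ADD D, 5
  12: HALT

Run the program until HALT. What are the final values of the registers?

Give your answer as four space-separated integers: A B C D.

Step 1: PC=0 exec 'MOV A, 2'. After: A=2 B=0 C=0 D=0 ZF=0 PC=1
Step 2: PC=1 exec 'MOV B, 4'. After: A=2 B=4 C=0 D=0 ZF=0 PC=2
Step 3: PC=2 exec 'MOV C, -1'. After: A=2 B=4 C=-1 D=0 ZF=0 PC=3
Step 4: PC=3 exec 'SUB A, 1'. After: A=1 B=4 C=-1 D=0 ZF=0 PC=4
Step 5: PC=4 exec 'JNZ 2'. After: A=1 B=4 C=-1 D=0 ZF=0 PC=2
Step 6: PC=2 exec 'MOV C, -1'. After: A=1 B=4 C=-1 D=0 ZF=0 PC=3
Step 7: PC=3 exec 'SUB A, 1'. After: A=0 B=4 C=-1 D=0 ZF=1 PC=4
Step 8: PC=4 exec 'JNZ 2'. After: A=0 B=4 C=-1 D=0 ZF=1 PC=5
Step 9: PC=5 exec 'MOV A, 4'. After: A=4 B=4 C=-1 D=0 ZF=1 PC=6
Step 10: PC=6 exec 'MOV B, 5'. After: A=4 B=5 C=-1 D=0 ZF=1 PC=7
Step 11: PC=7 exec 'ADD D, 2'. After: A=4 B=5 C=-1 D=2 ZF=0 PC=8
Step 12: PC=8 exec 'MOV A, 5'. After: A=5 B=5 C=-1 D=2 ZF=0 PC=9
Step 13: PC=9 exec 'ADD C, 5'. After: A=5 B=5 C=4 D=2 ZF=0 PC=10
Step 14: PC=10 exec 'ADD D, 6'. After: A=5 B=5 C=4 D=8 ZF=0 PC=11
Step 15: PC=11 exec 'ADD D, 5'. After: A=5 B=5 C=4 D=13 ZF=0 PC=12
Step 16: PC=12 exec 'HALT'. After: A=5 B=5 C=4 D=13 ZF=0 PC=12 HALTED

Answer: 5 5 4 13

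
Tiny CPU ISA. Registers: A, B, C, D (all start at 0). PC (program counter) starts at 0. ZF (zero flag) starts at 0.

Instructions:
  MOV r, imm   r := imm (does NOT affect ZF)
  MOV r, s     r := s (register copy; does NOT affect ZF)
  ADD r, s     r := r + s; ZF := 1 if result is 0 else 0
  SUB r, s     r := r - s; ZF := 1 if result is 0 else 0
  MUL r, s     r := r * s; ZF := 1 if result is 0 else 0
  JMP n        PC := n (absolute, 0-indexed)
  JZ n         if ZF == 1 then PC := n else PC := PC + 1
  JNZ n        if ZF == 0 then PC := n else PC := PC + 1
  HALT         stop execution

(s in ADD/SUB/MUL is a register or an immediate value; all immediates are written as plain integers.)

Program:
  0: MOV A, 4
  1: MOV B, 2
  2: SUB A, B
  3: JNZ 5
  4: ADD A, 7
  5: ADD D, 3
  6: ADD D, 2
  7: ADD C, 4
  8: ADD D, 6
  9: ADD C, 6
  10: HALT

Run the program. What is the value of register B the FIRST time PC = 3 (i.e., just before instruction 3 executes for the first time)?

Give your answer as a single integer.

Step 1: PC=0 exec 'MOV A, 4'. After: A=4 B=0 C=0 D=0 ZF=0 PC=1
Step 2: PC=1 exec 'MOV B, 2'. After: A=4 B=2 C=0 D=0 ZF=0 PC=2
Step 3: PC=2 exec 'SUB A, B'. After: A=2 B=2 C=0 D=0 ZF=0 PC=3
First time PC=3: B=2

2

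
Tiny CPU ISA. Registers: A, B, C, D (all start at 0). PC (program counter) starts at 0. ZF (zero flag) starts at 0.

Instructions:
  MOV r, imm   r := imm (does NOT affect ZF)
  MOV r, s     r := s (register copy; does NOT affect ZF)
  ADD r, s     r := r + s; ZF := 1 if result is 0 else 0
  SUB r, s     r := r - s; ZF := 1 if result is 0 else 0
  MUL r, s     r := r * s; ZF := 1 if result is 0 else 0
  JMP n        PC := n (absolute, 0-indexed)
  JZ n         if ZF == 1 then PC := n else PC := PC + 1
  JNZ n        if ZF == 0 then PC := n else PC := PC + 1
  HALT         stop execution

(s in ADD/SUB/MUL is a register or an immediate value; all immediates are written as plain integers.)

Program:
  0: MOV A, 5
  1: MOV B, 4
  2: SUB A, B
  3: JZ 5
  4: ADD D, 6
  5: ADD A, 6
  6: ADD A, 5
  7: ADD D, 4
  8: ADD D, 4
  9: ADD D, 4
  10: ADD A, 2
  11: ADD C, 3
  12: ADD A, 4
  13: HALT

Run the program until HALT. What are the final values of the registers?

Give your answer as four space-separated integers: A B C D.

Step 1: PC=0 exec 'MOV A, 5'. After: A=5 B=0 C=0 D=0 ZF=0 PC=1
Step 2: PC=1 exec 'MOV B, 4'. After: A=5 B=4 C=0 D=0 ZF=0 PC=2
Step 3: PC=2 exec 'SUB A, B'. After: A=1 B=4 C=0 D=0 ZF=0 PC=3
Step 4: PC=3 exec 'JZ 5'. After: A=1 B=4 C=0 D=0 ZF=0 PC=4
Step 5: PC=4 exec 'ADD D, 6'. After: A=1 B=4 C=0 D=6 ZF=0 PC=5
Step 6: PC=5 exec 'ADD A, 6'. After: A=7 B=4 C=0 D=6 ZF=0 PC=6
Step 7: PC=6 exec 'ADD A, 5'. After: A=12 B=4 C=0 D=6 ZF=0 PC=7
Step 8: PC=7 exec 'ADD D, 4'. After: A=12 B=4 C=0 D=10 ZF=0 PC=8
Step 9: PC=8 exec 'ADD D, 4'. After: A=12 B=4 C=0 D=14 ZF=0 PC=9
Step 10: PC=9 exec 'ADD D, 4'. After: A=12 B=4 C=0 D=18 ZF=0 PC=10
Step 11: PC=10 exec 'ADD A, 2'. After: A=14 B=4 C=0 D=18 ZF=0 PC=11
Step 12: PC=11 exec 'ADD C, 3'. After: A=14 B=4 C=3 D=18 ZF=0 PC=12
Step 13: PC=12 exec 'ADD A, 4'. After: A=18 B=4 C=3 D=18 ZF=0 PC=13
Step 14: PC=13 exec 'HALT'. After: A=18 B=4 C=3 D=18 ZF=0 PC=13 HALTED

Answer: 18 4 3 18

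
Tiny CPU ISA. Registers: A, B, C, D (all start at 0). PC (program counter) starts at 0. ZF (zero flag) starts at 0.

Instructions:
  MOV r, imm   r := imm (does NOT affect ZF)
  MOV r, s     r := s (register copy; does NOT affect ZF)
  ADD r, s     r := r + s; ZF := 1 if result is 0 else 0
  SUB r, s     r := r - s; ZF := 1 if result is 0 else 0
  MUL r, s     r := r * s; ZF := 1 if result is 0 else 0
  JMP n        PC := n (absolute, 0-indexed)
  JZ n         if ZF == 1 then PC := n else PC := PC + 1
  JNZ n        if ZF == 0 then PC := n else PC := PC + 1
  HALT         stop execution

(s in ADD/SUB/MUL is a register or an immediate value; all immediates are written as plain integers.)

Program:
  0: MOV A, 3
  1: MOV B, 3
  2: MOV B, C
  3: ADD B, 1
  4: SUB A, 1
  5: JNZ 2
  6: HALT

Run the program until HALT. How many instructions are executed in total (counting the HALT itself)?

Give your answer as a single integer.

Step 1: PC=0 exec 'MOV A, 3'. After: A=3 B=0 C=0 D=0 ZF=0 PC=1
Step 2: PC=1 exec 'MOV B, 3'. After: A=3 B=3 C=0 D=0 ZF=0 PC=2
Step 3: PC=2 exec 'MOV B, C'. After: A=3 B=0 C=0 D=0 ZF=0 PC=3
Step 4: PC=3 exec 'ADD B, 1'. After: A=3 B=1 C=0 D=0 ZF=0 PC=4
Step 5: PC=4 exec 'SUB A, 1'. After: A=2 B=1 C=0 D=0 ZF=0 PC=5
Step 6: PC=5 exec 'JNZ 2'. After: A=2 B=1 C=0 D=0 ZF=0 PC=2
Step 7: PC=2 exec 'MOV B, C'. After: A=2 B=0 C=0 D=0 ZF=0 PC=3
Step 8: PC=3 exec 'ADD B, 1'. After: A=2 B=1 C=0 D=0 ZF=0 PC=4
Step 9: PC=4 exec 'SUB A, 1'. After: A=1 B=1 C=0 D=0 ZF=0 PC=5
Step 10: PC=5 exec 'JNZ 2'. After: A=1 B=1 C=0 D=0 ZF=0 PC=2
Step 11: PC=2 exec 'MOV B, C'. After: A=1 B=0 C=0 D=0 ZF=0 PC=3
Step 12: PC=3 exec 'ADD B, 1'. After: A=1 B=1 C=0 D=0 ZF=0 PC=4
Step 13: PC=4 exec 'SUB A, 1'. After: A=0 B=1 C=0 D=0 ZF=1 PC=5
Step 14: PC=5 exec 'JNZ 2'. After: A=0 B=1 C=0 D=0 ZF=1 PC=6
Step 15: PC=6 exec 'HALT'. After: A=0 B=1 C=0 D=0 ZF=1 PC=6 HALTED
Total instructions executed: 15

Answer: 15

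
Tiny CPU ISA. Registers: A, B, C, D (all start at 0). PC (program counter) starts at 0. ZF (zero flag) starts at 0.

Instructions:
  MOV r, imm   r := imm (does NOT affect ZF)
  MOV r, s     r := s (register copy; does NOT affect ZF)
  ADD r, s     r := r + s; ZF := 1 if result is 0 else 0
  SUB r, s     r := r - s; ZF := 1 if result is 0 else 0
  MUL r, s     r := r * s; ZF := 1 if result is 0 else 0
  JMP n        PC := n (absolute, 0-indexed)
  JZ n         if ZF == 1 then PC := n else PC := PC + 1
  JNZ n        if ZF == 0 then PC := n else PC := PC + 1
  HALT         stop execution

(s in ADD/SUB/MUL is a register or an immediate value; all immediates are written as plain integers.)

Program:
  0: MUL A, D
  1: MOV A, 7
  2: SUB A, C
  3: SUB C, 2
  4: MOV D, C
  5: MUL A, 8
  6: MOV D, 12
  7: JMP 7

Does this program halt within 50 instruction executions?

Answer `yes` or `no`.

Answer: no

Derivation:
Step 1: PC=0 exec 'MUL A, D'. After: A=0 B=0 C=0 D=0 ZF=1 PC=1
Step 2: PC=1 exec 'MOV A, 7'. After: A=7 B=0 C=0 D=0 ZF=1 PC=2
Step 3: PC=2 exec 'SUB A, C'. After: A=7 B=0 C=0 D=0 ZF=0 PC=3
Step 4: PC=3 exec 'SUB C, 2'. After: A=7 B=0 C=-2 D=0 ZF=0 PC=4
Step 5: PC=4 exec 'MOV D, C'. After: A=7 B=0 C=-2 D=-2 ZF=0 PC=5
Step 6: PC=5 exec 'MUL A, 8'. After: A=56 B=0 C=-2 D=-2 ZF=0 PC=6
Step 7: PC=6 exec 'MOV D, 12'. After: A=56 B=0 C=-2 D=12 ZF=0 PC=7
Step 8: PC=7 exec 'JMP 7'. After: A=56 B=0 C=-2 D=12 ZF=0 PC=7
State after step 8 equals state after step 7: the program is in a cycle of length 1 and will never halt.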